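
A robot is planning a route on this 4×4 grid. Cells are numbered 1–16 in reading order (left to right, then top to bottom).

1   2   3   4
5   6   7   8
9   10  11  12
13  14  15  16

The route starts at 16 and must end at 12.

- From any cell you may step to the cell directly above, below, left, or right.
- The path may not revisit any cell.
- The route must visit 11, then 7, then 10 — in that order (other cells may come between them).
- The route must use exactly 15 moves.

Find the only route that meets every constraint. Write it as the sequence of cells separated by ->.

16 -> 15 -> 11 -> 7 -> 6 -> 10 -> 14 -> 13 -> 9 -> 5 -> 1 -> 2 -> 3 -> 4 -> 8 -> 12

The waypoints must appear in the order 11, 7, 10, with no cell reused.
Route from 16: left 1 to 15, up 2 to 7, left 1 to 6, down 2 to 14, left 1 to 13, up 3 to 1, right 3 to 4, down 2 to 12 — 15 moves in all.
Check: order respected (11 at step 2, 7 at step 3, 10 at step 5); 15 moves as required.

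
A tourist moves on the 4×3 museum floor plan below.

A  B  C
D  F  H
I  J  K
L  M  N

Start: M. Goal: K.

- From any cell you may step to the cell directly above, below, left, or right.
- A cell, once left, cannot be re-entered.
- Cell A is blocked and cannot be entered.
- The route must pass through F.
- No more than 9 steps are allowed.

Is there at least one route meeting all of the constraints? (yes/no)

One route that works: M → J → F → H → K.

yes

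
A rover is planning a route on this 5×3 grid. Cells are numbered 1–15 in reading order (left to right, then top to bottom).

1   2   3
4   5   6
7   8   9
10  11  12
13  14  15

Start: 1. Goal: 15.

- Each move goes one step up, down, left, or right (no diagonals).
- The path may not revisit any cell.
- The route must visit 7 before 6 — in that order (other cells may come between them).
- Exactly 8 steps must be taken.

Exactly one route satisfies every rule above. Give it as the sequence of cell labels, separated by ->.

1 -> 4 -> 7 -> 8 -> 5 -> 6 -> 9 -> 12 -> 15

The waypoints must appear in the order 7, 6, with no cell reused.
Route from 1: 2× down (reaching 7), right to 8, up to 5, right to 6, 3× down (reaching 15) — 8 moves in all.
Check: order respected (7 at step 2, 6 at step 5); 8 moves as required.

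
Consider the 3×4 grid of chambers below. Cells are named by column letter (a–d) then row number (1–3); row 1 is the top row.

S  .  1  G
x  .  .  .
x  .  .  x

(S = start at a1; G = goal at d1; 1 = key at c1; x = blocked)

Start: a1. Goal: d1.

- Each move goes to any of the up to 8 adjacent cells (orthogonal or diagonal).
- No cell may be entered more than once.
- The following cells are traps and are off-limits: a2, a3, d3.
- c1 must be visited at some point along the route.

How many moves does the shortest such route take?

Any route passes through c1 somewhere between a1 and d1. Summing Chebyshev distances along the two legs (a1 → c1 → d1) gives a lower bound of 2 + 1 = 3 moves.
A route of 3 moves achieves this: a1 → b1 → c1 → d1.
Since 3 matches the lower bound, it is optimal.

3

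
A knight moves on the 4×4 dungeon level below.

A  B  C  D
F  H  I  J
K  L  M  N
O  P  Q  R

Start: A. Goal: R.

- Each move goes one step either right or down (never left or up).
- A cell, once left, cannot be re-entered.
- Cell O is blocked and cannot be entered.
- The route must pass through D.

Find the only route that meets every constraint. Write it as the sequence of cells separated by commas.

A, B, C, D, J, N, R

Moves only go right or down, so the column and row indices never decrease.
Route from A: 3× right (reaching D), 3× down (reaching R) — 6 moves in all.
Check: all required cells visited.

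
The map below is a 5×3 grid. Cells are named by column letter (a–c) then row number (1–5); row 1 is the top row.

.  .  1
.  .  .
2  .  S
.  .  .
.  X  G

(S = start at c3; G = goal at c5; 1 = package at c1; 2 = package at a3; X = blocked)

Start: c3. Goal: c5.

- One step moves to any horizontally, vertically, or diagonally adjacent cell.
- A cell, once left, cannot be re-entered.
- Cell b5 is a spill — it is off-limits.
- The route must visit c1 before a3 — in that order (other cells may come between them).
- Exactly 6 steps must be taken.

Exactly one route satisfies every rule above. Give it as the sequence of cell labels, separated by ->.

c3 -> c2 -> c1 -> b2 -> a3 -> b4 -> c5

The waypoints must appear in the order c1, a3, with no cell reused.
Route from c3: 2× up (reaching c1), 2× down-left (reaching a3), 2× down-right (reaching c5) — 6 moves in all.
Check: order respected (1 at step 2, 2 at step 4); 6 moves as required.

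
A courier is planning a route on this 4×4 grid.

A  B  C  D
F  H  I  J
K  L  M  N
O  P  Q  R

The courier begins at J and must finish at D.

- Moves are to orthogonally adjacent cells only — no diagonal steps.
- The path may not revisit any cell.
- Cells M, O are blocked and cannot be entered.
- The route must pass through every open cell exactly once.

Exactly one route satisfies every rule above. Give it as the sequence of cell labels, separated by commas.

J, N, R, Q, P, L, K, F, A, B, H, I, C, D

Need to visit all 14 open cells exactly once, starting at J and ending at D.
Cell K has only two open neighbours (F and L), so the path must pass straight through it: one of those is the cell it's entered from and the other is where it exits.
Route from J: down 2 to R, left 2 to P, up 1 to L, left 1 to K, up 2 to A, right 1 to B, down 1 to H, right 1 to I, up 1 to C, right 1 to D — 13 moves in all.
Check: all 14 open cells covered.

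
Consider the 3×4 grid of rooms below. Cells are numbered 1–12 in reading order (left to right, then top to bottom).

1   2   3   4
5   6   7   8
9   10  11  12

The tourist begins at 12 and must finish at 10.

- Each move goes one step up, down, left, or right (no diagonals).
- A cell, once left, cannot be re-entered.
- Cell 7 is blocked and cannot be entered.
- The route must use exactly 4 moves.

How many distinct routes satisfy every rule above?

Need simple routes of exactly 4 moves from 12 to 10 (Manhattan distance 2, so 1 moves are spent on a detour and 1 undoing it).
No route satisfies every constraint, so the count is 0.

0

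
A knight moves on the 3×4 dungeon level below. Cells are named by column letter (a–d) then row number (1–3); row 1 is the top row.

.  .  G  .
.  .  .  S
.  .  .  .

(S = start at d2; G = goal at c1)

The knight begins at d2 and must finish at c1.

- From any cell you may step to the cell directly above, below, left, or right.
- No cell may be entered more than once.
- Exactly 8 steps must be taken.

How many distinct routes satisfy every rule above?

Need simple routes of exactly 8 moves from d2 to c1 (Manhattan distance 2, so 3 moves are spent on a detour and 3 undoing it).
Branch systematically from the start, pruning whenever the remaining move budget drops below the Manhattan distance to c1 or differs from it in parity. Grouping the completions by first move — via d3: 5; via c2: 4 (no valid completion starts via d1) — and summing: 5 + 4 = 9.
That gives 9 routes.

9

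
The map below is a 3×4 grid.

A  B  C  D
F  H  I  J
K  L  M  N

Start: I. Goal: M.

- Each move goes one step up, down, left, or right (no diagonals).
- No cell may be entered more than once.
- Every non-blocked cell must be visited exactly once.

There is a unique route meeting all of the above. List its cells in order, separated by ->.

Need to visit all 12 open cells exactly once, starting at I and ending at M.
Route from I: left 1 to H, down 1 to L, left 1 to K, up 2 to A, right 3 to D, down 2 to N, left 1 to M — 11 moves in all.
Check: all 12 open cells covered.

I -> H -> L -> K -> F -> A -> B -> C -> D -> J -> N -> M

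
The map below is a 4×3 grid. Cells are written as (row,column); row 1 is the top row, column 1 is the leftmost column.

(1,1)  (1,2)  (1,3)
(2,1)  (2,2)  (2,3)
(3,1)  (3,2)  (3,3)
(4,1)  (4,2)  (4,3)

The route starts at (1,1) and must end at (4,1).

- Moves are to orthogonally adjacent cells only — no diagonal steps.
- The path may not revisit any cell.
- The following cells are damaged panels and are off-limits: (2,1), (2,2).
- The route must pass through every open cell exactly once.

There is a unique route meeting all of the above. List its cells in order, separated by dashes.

(1,1) - (1,2) - (1,3) - (2,3) - (3,3) - (4,3) - (4,2) - (3,2) - (3,1) - (4,1)

Need to visit all 10 open cells exactly once, starting at (1,1) and ending at (4,1).
Route from (1,1): 2× right (reaching (1,3)), 3× down (reaching (4,3)), left to (4,2), up to (3,2), left to (3,1), down to (4,1) — 9 moves in all.
Check: all 10 open cells covered.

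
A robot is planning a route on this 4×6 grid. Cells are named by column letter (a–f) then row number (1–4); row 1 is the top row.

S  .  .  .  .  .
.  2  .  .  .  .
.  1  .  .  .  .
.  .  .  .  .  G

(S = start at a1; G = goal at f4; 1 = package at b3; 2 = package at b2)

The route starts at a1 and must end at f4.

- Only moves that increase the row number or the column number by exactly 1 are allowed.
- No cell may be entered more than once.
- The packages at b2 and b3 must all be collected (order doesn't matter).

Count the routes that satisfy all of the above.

A right/down-only route from a1 to f4 makes exactly 3 down-moves and 5 right-moves in some order.
With no other constraints that would be C(8,3) = 56 routes.
A monotone route can only reach the required cells in the order b2, b3, so split there and multiply the segment counts: a1→b2: 2; b2→b3: 1; b3→f4: 5; product = 10.
That gives 10 routes.

10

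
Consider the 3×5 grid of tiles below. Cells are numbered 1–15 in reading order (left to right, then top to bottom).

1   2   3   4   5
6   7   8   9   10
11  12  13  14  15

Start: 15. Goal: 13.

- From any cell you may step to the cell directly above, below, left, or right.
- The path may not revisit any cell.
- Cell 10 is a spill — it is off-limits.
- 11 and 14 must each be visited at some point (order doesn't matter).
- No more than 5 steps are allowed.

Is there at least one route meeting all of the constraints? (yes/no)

no

Even ignoring the no-revisit rule, getting from 15 to 13, taking the cheapest ordering 15 → 14 → 11 → 13 needs at least 1 + 3 + 2 = 6 moves (Manhattan distance per leg), which exceeds the 5-move limit.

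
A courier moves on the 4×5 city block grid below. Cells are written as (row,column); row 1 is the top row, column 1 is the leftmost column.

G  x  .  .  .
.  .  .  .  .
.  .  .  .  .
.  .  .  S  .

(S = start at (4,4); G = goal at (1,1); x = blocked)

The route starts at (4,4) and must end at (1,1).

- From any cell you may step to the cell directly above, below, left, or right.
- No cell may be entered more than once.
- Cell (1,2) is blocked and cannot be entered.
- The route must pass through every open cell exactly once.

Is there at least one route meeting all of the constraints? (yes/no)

yes

One route that works: (4,4) → (4,5) → (3,5) → (2,5) → (1,5) → (1,4) → (1,3) → (2,3) → (2,4) → (3,4) → (3,3) → (4,3) → (4,2) → (4,1) → (3,1) → (3,2) → (2,2) → (2,1) → (1,1).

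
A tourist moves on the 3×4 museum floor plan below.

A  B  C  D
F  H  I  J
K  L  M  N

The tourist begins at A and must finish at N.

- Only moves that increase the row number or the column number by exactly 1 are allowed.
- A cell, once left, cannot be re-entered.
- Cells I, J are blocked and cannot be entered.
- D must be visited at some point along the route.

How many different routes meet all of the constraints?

A right/down-only route from A to N makes exactly 2 down-moves and 3 right-moves in some order.
With no other constraints that would be C(5,2) = 10 routes.
Split at D and multiply the segment counts (each segment already excludes blocked cells): A→D: 1; D→N: 0; product = 0.
No route satisfies every constraint, so the count is 0.

0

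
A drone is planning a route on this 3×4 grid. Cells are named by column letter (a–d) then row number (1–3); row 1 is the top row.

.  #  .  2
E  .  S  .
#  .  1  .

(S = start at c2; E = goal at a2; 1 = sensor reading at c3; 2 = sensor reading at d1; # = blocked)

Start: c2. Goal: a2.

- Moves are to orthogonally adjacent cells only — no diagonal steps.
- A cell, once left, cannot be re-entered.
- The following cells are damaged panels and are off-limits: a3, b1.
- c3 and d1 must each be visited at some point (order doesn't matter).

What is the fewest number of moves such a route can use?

Any route passes through c3 and d1 in some order between c2 and a2. Summing Manhattan distances along each leg and taking the cheapest ordering (c2 → c3 → d1 → a2) gives a lower bound of 1 + 3 + 4 = 8 moves.
A route of 8 moves achieves this: c2 → c1 → d1 → d2 → d3 → c3 → b3 → b2 → a2.
Since 8 matches the lower bound, it is optimal.

8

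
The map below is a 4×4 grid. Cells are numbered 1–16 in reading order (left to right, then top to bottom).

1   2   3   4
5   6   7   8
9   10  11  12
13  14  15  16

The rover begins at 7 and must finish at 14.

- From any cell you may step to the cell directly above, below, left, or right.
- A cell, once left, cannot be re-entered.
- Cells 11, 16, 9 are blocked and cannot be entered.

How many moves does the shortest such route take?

3

The Manhattan distance from 7 to 14 is |2−4| + |3−2| = 3, so at least 3 moves are needed.
A route of 3 moves achieves this: 7 → 6 → 10 → 14.
Since 3 matches the lower bound, it is optimal.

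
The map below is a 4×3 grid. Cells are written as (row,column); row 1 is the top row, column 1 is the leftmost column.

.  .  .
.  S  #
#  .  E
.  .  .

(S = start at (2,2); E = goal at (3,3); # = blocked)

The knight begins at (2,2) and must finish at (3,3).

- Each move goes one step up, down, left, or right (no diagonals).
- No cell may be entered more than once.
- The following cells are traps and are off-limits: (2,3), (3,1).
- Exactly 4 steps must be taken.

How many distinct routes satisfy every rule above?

1

Need simple routes of exactly 4 moves from (2,2) to (3,3) (Manhattan distance 2, so 1 moves are spent on a detour and 1 undoing it).
Enumerating: (2,2) (3,2) (4,2) (4,3) (3,3).
That gives 1 route.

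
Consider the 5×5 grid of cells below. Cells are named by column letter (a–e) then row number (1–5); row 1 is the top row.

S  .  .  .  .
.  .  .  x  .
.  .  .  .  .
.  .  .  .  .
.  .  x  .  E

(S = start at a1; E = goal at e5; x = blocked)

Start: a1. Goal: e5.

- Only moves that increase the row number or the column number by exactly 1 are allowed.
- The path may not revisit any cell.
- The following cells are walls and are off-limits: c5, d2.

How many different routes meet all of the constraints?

A right/down-only route from a1 to e5 makes exactly 4 down-moves and 4 right-moves in some order.
With no other constraints that would be C(8,4) = 70 routes.
Subtract routes through each blocked cell (inclusion–exclusion for overlaps): − through d2: 16 − through c5: 15 → 39.
That gives 39 routes.

39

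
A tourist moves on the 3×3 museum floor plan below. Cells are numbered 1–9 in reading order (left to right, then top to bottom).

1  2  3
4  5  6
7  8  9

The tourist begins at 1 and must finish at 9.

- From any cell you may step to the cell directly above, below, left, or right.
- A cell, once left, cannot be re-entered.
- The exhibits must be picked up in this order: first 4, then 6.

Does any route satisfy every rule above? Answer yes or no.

One route that works: 1 → 4 → 5 → 6 → 9.

yes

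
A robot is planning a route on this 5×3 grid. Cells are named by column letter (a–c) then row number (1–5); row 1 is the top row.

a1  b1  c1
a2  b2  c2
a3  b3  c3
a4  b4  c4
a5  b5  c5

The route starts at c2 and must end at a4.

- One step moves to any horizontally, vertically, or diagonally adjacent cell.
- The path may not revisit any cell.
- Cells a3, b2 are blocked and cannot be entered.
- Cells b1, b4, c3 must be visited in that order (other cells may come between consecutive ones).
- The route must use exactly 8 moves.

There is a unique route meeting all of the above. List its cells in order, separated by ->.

c2 -> b1 -> a2 -> b3 -> b4 -> c3 -> c4 -> b5 -> a4

The waypoints must appear in the order b1, b4, c3, with no cell reused.
Route from c2: up-left to b1, down-left to a2, down-right to b3, down to b4, up-right to c3, down to c4, down-left to b5, up-left to a4 — 8 moves in all.
Check: order respected (b1 at step 1, b4 at step 4, c3 at step 5); 8 moves as required.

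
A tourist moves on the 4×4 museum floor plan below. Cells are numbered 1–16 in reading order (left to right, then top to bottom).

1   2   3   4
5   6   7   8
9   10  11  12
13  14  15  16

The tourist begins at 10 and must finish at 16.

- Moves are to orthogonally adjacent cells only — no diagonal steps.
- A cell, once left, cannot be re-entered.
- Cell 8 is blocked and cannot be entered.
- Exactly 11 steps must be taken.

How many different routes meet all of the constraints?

11

Need simple routes of exactly 11 moves from 10 to 16 (Manhattan distance 3, so 4 moves are spent on a detour and 4 undoing it).
Branch systematically from the start, pruning whenever the remaining move budget drops below the Manhattan distance to 16 or differs from it in parity. Grouping the completions by first move — via 6: 2; via 14: 6; via 11: 3 (no valid completion starts via 9) — and summing: 2 + 6 + 3 = 11.
That gives 11 routes.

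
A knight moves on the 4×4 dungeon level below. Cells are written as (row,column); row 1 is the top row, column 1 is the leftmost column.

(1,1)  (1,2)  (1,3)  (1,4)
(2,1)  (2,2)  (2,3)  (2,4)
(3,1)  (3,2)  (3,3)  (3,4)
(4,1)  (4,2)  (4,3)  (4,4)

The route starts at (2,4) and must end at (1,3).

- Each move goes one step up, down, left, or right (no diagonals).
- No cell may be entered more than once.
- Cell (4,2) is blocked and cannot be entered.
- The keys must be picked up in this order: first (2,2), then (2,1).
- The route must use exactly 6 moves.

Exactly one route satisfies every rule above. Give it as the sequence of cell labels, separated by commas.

The waypoints must appear in the order (2,2), (2,1), with no cell reused.
Route from (2,4): left 3 to (2,1), up 1 to (1,1), right 2 to (1,3) — 6 moves in all.
Check: order respected ((2,2) at step 2, (2,1) at step 3); 6 moves as required.

(2,4), (2,3), (2,2), (2,1), (1,1), (1,2), (1,3)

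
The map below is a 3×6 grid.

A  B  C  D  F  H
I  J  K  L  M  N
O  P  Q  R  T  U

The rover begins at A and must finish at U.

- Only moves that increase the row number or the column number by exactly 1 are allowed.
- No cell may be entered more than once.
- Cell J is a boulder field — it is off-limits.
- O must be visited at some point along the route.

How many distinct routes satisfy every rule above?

A right/down-only route from A to U makes exactly 2 down-moves and 5 right-moves in some order.
With no other constraints that would be C(7,2) = 21 routes.
Split at O and multiply the segment counts (each segment already excludes blocked cells): A→O: 1; O→U: 1; product = 1.
That gives 1 route.

1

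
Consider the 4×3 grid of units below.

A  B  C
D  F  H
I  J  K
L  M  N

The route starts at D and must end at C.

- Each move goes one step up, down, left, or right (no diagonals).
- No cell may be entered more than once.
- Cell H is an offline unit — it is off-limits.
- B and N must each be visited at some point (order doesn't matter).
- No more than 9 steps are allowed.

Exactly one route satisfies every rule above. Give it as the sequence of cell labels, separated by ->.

D -> I -> L -> M -> N -> K -> J -> F -> B -> C

The budget equals the shortest possible length, so every move has to be on a shortest route through the required cells.
Route from D: down 2 to L, right 2 to N, up 1 to K, left 1 to J, up 2 to B, right 1 to C — 9 moves in all.
Check: all required cells visited; 9 ≤ 9 moves.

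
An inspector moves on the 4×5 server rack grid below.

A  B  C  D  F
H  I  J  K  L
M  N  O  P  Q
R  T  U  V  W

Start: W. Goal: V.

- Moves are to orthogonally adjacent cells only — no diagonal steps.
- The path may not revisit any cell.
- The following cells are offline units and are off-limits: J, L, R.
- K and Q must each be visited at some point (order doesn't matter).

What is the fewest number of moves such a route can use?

Any route passes through K and Q in some order between W and V. Summing Manhattan distances along each leg and taking the cheapest ordering (W → Q → K → V) gives a lower bound of 1 + 2 + 2 = 5 moves.
The shortest route satisfying every rule uses 11 moves: W → Q → P → K → D → C → B → I → N → T → U → V.
The no-revisit rule (legs can't share cells) pushes the minimum above the 5-move bound; an exhaustive check rules out every length from 5 to 10 (on a 4-connected grid the length of any start-to-goal walk has the same parity as the Manhattan bound, so only lengths 5, 7, 9, … need checking), leaving 11 as the minimum.

11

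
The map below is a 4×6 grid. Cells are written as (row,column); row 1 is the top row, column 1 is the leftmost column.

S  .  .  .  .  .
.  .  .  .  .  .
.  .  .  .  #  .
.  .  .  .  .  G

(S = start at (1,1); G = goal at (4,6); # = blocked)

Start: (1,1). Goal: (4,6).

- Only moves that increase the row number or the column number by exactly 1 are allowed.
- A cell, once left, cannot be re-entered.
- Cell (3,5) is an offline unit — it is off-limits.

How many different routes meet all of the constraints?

26

A right/down-only route from (1,1) to (4,6) makes exactly 3 down-moves and 5 right-moves in some order.
With no other constraints that would be C(8,3) = 56 routes.
Subtract routes through each blocked cell (inclusion–exclusion for overlaps): − through (3,5): 30 → 26.
That gives 26 routes.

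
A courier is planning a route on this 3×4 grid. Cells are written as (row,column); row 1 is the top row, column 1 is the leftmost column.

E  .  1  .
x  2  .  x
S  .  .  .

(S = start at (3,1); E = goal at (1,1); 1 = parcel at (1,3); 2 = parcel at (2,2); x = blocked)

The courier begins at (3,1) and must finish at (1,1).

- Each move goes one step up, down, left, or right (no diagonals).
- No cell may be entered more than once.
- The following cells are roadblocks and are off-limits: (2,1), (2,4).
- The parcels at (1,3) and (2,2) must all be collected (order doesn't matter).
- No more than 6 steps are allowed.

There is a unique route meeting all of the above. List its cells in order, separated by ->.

Any route must reach (1,3) and (2,2) and still end at (1,1) within 6 moves, so the order of the required stops is forced.
Route from (3,1): right 1 to (3,2), up 1 to (2,2), right 1 to (2,3), up 1 to (1,3), left 2 to (1,1) — 6 moves in all.
Check: all required cells visited; 6 ≤ 6 moves.

(3,1) -> (3,2) -> (2,2) -> (2,3) -> (1,3) -> (1,2) -> (1,1)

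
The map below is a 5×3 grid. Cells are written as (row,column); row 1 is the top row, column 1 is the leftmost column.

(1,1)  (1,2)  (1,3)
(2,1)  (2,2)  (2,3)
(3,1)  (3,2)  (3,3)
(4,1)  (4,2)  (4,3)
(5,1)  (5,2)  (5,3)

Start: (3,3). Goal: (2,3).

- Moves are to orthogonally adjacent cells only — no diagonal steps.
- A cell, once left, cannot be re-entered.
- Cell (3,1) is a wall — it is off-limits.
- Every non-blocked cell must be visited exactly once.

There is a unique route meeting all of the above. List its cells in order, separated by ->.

Need to visit all 14 open cells exactly once, starting at (3,3) and ending at (2,3).
Cell (5,3) has only two open neighbours ((4,3) and (5,2)), so the path must pass straight through it: one of those is the cell it's entered from and the other is where it exits.
Route from (3,3): 2× down (reaching (5,3)), 2× left (reaching (5,1)), up to (4,1), right to (4,2), 2× up (reaching (2,2)), left to (2,1), up to (1,1), 2× right (reaching (1,3)), down to (2,3) — 13 moves in all.
Check: all 14 open cells covered.

(3,3) -> (4,3) -> (5,3) -> (5,2) -> (5,1) -> (4,1) -> (4,2) -> (3,2) -> (2,2) -> (2,1) -> (1,1) -> (1,2) -> (1,3) -> (2,3)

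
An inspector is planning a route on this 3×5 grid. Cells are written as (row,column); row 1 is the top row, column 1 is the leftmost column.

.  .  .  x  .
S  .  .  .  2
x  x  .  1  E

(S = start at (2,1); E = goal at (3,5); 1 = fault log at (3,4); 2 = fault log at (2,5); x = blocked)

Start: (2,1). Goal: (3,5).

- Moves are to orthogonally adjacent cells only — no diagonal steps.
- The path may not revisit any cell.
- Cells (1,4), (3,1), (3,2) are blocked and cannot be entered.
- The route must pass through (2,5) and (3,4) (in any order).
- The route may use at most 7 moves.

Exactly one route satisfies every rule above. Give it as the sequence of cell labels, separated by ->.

(2,1) -> (2,2) -> (2,3) -> (3,3) -> (3,4) -> (2,4) -> (2,5) -> (3,5)

Any route must reach (2,5) and (3,4) and still end at (3,5) within 7 moves, so the order of the required stops is forced.
Route from (2,1): 2× right (reaching (2,3)), down to (3,3), right to (3,4), up to (2,4), right to (2,5), down to (3,5) — 7 moves in all.
Check: all required cells visited; 7 ≤ 7 moves.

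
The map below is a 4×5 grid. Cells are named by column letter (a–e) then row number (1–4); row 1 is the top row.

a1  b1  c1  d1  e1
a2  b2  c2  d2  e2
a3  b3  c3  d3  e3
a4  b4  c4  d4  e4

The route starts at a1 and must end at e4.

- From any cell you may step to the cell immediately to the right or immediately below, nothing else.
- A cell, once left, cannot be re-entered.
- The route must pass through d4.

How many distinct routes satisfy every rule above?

A right/down-only route from a1 to e4 makes exactly 3 down-moves and 4 right-moves in some order.
With no other constraints that would be C(7,3) = 35 routes.
Split at d4 and multiply the segment counts: a1→d4: 20; d4→e4: 1; product = 20.
That gives 20 routes.

20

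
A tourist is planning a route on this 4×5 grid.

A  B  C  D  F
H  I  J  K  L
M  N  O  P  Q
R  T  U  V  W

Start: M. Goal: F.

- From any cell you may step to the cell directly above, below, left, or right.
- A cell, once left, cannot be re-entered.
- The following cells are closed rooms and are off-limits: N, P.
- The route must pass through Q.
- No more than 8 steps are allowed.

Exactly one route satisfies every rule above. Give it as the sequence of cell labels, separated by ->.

M -> R -> T -> U -> V -> W -> Q -> L -> F

The 8-move cap with required stops at Q leaves no slack for detours.
Route from M: down to R, 4× right (reaching W), 3× up (reaching F) — 8 moves in all.
Check: all required cells visited; 8 ≤ 8 moves.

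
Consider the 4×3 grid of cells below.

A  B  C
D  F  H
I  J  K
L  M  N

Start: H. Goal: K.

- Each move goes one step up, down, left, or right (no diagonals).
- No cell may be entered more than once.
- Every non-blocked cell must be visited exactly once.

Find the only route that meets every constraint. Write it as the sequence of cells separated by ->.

Need to visit all 12 open cells exactly once, starting at H and ending at K.
Cell A has only two open neighbours (D and B), so the path must pass straight through it: one of those is the cell it's entered from and the other is where it exits.
Route from H: up to C, 2× left (reaching A), down to D, right to F, down to J, left to I, down to L, 2× right (reaching N), up to K — 11 moves in all.
Check: all 12 open cells covered.

H -> C -> B -> A -> D -> F -> J -> I -> L -> M -> N -> K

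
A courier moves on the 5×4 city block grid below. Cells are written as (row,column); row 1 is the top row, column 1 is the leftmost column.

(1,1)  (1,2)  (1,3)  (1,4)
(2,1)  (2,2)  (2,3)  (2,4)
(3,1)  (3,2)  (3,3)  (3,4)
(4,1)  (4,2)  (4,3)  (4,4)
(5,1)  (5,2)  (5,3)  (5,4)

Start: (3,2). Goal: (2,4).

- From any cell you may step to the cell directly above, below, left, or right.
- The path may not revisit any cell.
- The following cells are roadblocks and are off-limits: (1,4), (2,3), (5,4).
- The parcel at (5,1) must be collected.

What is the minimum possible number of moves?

Any route passes through (5,1) somewhere between (3,2) and (2,4). Summing Manhattan distances along the two legs ((3,2) → (5,1) → (2,4)) gives a lower bound of 3 + 6 = 9 moves.
A route of 9 moves achieves this: (3,2) → (4,2) → (4,1) → (5,1) → (5,2) → (5,3) → (4,3) → (3,3) → (3,4) → (2,4).
Since 9 matches the lower bound, it is optimal.

9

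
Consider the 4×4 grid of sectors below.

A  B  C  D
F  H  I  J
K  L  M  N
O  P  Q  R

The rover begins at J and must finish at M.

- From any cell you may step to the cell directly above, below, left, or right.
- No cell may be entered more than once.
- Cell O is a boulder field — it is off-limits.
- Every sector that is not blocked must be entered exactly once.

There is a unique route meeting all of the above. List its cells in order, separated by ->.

Need to visit all 15 open cells exactly once, starting at J and ending at M.
Cell P has only two open neighbours (L and Q), so the path must pass straight through it: one of those is the cell it's entered from and the other is where it exits.
Route from J: up 1 to D, left 1 to C, down 1 to I, left 1 to H, up 1 to B, left 1 to A, down 2 to K, right 1 to L, down 1 to P, right 2 to R, up 1 to N, left 1 to M — 14 moves in all.
Check: all 15 open cells covered.

J -> D -> C -> I -> H -> B -> A -> F -> K -> L -> P -> Q -> R -> N -> M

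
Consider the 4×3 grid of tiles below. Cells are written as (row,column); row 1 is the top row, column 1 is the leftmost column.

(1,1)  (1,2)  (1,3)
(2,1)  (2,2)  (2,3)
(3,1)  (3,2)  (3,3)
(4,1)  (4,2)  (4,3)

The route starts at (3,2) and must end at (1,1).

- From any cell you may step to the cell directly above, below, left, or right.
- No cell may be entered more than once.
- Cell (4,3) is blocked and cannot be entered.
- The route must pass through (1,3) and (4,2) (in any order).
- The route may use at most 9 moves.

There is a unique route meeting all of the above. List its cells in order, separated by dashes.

The 9-move cap with required stops at (1,3), (4,2) leaves no slack for detours.
Route from (3,2): down to (4,2), left to (4,1), 2× up (reaching (2,1)), 2× right (reaching (2,3)), up to (1,3), 2× left (reaching (1,1)) — 9 moves in all.
Check: all required cells visited; 9 ≤ 9 moves.

(3,2) - (4,2) - (4,1) - (3,1) - (2,1) - (2,2) - (2,3) - (1,3) - (1,2) - (1,1)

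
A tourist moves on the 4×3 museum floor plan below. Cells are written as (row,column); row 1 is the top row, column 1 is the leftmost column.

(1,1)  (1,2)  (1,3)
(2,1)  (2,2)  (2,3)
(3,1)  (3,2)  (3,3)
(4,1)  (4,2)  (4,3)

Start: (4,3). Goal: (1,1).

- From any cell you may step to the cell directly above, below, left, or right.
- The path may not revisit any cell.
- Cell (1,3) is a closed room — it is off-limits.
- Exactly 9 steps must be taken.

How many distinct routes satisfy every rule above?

4

Need simple routes of exactly 9 moves from (4,3) to (1,1) (Manhattan distance 5, so 2 moves are spent on a detour and 2 undoing it).
Enumerating: (4,3) (3,3) (2,3) (2,2) (3,2) (4,2) (4,1) (3,1) (2,1) (1,1) | (4,3) (3,3) (3,2) (4,2) (4,1) (3,1) (2,1) (2,2) (1,2) (1,1) | (4,3) (4,2) (4,1) (3,1) (3,2) (3,3) (2,3) (2,2) (1,2) (1,1) | (4,3) (4,2) (4,1) (3,1) (3,2) (3,3) (2,3) (2,2) (2,1) (1,1).
That gives 4 routes.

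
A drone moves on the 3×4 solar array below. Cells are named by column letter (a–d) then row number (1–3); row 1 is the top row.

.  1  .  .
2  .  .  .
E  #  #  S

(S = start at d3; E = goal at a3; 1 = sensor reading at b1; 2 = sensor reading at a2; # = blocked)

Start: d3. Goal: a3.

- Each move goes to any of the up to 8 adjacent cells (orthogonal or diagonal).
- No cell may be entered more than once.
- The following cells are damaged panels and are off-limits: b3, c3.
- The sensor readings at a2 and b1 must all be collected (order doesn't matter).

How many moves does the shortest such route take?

4

Any route passes through a2 and b1 in some order between d3 and a3. Summing Chebyshev distances along each leg and taking the cheapest ordering (d3 → b1 → a2 → a3) gives a lower bound of 2 + 1 + 1 = 4 moves.
A route of 4 moves achieves this: d3 → c2 → b1 → a2 → a3.
Since 4 matches the lower bound, it is optimal.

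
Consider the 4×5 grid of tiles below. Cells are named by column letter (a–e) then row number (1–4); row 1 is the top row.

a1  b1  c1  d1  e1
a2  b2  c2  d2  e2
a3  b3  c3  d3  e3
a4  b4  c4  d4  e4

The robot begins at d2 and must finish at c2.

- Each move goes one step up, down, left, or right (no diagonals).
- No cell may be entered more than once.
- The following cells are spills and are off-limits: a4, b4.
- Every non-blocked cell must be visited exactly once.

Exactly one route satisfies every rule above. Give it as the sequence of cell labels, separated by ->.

d2 -> d3 -> c3 -> c4 -> d4 -> e4 -> e3 -> e2 -> e1 -> d1 -> c1 -> b1 -> a1 -> a2 -> a3 -> b3 -> b2 -> c2

Need to visit all 18 open cells exactly once, starting at d2 and ending at c2.
Cell e1 has only two open neighbours (e2 and d1), so the path must pass straight through it: one of those is the cell it's entered from and the other is where it exits.
Route from d2: down 1 to d3, left 1 to c3, down 1 to c4, right 2 to e4, up 3 to e1, left 4 to a1, down 2 to a3, right 1 to b3, up 1 to b2, right 1 to c2 — 17 moves in all.
Check: all 18 open cells covered.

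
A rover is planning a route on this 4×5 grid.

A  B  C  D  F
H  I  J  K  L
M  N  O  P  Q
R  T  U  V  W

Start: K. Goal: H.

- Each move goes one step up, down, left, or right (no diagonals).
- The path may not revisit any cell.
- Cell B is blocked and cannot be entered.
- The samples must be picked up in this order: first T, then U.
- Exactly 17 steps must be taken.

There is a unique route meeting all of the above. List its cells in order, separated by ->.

K -> P -> O -> N -> M -> R -> T -> U -> V -> W -> Q -> L -> F -> D -> C -> J -> I -> H

The waypoints must appear in the order T, U, with no cell reused.
Route from K: down 1 to P, left 3 to M, down 1 to R, right 4 to W, up 3 to F, left 2 to C, down 1 to J, left 2 to H — 17 moves in all.
Check: order respected (T at step 6, U at step 7); 17 moves as required.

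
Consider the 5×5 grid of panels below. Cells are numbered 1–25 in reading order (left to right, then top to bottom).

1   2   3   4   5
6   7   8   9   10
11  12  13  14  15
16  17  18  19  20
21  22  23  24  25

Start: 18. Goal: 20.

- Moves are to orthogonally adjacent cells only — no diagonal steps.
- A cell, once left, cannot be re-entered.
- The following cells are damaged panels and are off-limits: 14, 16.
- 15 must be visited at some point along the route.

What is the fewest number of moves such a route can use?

Any route passes through 15 somewhere between 18 and 20. Summing Manhattan distances along the two legs (18 → 15 → 20) gives a lower bound of 3 + 1 = 4 moves.
The shortest route satisfying every rule uses 6 moves: 18 → 13 → 8 → 9 → 10 → 15 → 20.
The no-revisit rule (legs can't share cells) pushes the minimum above the 4-move bound; an exhaustive check rules out every length from 4 to 5, leaving 6 as the minimum.

6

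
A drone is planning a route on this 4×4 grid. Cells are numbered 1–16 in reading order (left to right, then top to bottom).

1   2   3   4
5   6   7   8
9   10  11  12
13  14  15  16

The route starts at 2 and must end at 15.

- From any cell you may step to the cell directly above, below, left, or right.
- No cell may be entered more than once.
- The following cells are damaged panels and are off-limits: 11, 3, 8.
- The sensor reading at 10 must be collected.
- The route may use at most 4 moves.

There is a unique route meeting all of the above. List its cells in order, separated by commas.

Any route must reach 10 and still end at 15 within 4 moves, so the order of the required stops is forced.
Route from 2: 3× down (reaching 14), right to 15 — 4 moves in all.
Check: all required cells visited; 4 ≤ 4 moves.

2, 6, 10, 14, 15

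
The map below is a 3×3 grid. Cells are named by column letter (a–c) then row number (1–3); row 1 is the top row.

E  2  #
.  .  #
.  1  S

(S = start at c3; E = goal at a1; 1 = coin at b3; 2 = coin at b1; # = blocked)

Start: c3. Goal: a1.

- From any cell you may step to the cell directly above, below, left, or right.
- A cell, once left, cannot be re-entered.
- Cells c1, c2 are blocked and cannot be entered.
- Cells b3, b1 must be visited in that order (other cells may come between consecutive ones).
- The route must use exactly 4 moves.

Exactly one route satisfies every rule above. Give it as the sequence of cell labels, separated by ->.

The waypoints must appear in the order b3, b1, with no cell reused.
Route from c3: left 1 to b3, up 2 to b1, left 1 to a1 — 4 moves in all.
Check: order respected (1 at step 1, 2 at step 3); 4 moves as required.

c3 -> b3 -> b2 -> b1 -> a1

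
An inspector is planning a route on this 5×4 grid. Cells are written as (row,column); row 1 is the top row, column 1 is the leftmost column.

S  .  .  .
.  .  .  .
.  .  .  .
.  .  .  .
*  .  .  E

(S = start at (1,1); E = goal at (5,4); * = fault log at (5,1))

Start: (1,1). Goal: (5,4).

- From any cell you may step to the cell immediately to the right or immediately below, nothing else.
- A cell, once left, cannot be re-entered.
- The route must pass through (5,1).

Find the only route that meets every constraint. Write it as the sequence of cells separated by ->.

Moves only go right or down, so the column and row indices never decrease.
Route from (1,1): 4× down (reaching (5,1)), 3× right (reaching (5,4)) — 7 moves in all.
Check: all required cells visited.

(1,1) -> (2,1) -> (3,1) -> (4,1) -> (5,1) -> (5,2) -> (5,3) -> (5,4)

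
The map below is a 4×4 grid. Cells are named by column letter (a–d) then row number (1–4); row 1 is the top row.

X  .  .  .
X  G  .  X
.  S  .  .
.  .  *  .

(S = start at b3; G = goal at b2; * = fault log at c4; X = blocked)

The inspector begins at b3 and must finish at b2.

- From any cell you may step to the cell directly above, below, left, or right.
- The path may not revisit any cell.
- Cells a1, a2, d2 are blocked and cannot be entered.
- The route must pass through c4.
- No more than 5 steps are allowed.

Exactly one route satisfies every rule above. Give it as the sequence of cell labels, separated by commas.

The 5-move cap with required stops at c4 leaves no slack for detours.
Route from b3: down 1 to b4, right 1 to c4, up 2 to c2, left 1 to b2 — 5 moves in all.
Check: all required cells visited; 5 ≤ 5 moves.

b3, b4, c4, c3, c2, b2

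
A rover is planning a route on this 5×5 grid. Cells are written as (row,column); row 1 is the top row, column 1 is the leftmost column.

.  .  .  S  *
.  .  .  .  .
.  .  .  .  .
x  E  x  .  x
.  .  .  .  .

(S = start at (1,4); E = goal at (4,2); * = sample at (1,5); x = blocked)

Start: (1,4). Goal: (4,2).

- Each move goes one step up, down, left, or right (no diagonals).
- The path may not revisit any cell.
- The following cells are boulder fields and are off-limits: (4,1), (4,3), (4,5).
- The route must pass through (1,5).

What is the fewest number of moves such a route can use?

7

Any route passes through (1,5) somewhere between (1,4) and (4,2). Summing Manhattan distances along the two legs ((1,4) → (1,5) → (4,2)) gives a lower bound of 1 + 6 = 7 moves.
A route of 7 moves achieves this: (1,4) → (1,5) → (2,5) → (3,5) → (3,4) → (3,3) → (3,2) → (4,2).
Since 7 matches the lower bound, it is optimal.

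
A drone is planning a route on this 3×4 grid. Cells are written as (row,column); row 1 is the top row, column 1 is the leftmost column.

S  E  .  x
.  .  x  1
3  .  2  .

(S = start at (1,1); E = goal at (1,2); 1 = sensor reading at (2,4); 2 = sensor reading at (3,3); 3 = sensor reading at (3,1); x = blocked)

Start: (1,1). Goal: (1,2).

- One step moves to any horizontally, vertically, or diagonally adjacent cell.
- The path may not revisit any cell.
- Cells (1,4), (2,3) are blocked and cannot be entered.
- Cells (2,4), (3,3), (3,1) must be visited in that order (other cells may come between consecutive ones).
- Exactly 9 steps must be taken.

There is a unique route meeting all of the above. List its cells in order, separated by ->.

(1,1) -> (2,2) -> (1,3) -> (2,4) -> (3,4) -> (3,3) -> (3,2) -> (3,1) -> (2,1) -> (1,2)

The waypoints must appear in the order (2,4), (3,3), (3,1), with no cell reused.
Route from (1,1): down-right to (2,2), up-right to (1,3), down-right to (2,4), down to (3,4), 3× left (reaching (3,1)), up to (2,1), up-right to (1,2) — 9 moves in all.
Check: order respected (1 at step 3, 2 at step 5, 3 at step 7); 9 moves as required.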